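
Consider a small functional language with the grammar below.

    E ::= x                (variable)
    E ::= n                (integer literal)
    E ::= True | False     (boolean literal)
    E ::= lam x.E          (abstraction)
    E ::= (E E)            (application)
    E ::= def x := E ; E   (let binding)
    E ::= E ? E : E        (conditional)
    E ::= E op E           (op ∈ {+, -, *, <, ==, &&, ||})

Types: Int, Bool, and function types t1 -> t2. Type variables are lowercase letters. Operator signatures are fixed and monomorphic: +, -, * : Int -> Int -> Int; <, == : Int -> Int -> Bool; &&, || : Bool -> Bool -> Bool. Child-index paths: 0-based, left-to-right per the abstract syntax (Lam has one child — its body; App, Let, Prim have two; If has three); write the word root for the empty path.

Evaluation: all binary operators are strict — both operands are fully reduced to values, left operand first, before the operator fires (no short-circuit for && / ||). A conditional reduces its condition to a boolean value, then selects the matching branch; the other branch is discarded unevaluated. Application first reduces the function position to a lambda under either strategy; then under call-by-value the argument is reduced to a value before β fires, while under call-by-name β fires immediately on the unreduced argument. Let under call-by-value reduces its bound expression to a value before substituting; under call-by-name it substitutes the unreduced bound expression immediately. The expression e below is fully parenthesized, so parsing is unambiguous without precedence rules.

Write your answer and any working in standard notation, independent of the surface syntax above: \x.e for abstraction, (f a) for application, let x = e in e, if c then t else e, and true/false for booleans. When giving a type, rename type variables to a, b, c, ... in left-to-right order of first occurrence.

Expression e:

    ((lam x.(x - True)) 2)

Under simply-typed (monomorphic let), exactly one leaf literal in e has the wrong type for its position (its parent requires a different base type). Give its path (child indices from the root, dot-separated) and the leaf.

Answer: 0.0.1 : true

Working:
x : a
  unify a ~ Int
  unify Bool ~ Int
  FAIL: mismatch Bool ~ Int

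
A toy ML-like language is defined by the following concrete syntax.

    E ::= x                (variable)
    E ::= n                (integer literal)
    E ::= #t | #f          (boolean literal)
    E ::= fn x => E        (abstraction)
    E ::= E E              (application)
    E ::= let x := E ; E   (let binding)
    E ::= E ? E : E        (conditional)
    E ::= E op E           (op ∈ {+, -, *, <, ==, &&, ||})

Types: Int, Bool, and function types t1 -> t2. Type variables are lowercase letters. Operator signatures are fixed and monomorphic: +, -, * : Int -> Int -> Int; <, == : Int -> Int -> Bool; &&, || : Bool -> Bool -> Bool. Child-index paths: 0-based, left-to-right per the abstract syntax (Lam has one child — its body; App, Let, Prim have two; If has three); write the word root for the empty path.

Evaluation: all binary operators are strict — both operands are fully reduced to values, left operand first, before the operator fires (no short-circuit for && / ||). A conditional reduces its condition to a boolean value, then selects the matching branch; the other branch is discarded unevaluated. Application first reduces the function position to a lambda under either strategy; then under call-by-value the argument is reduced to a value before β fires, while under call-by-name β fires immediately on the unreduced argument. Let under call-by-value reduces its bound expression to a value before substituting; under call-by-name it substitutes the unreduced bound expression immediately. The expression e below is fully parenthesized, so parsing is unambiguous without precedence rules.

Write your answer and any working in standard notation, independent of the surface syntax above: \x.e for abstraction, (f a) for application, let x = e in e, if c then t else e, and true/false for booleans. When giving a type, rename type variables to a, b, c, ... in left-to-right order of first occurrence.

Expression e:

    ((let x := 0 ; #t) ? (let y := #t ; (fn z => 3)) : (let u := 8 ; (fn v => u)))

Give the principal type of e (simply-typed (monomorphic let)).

Answer: a -> Int

Working:
let x : Int
  unify Bool ~ Bool
let y : Bool
\z._ : a -> Int
let u : Int
u : Int
\v._ : b -> Int
  unify a -> Int ~ b -> Int
  unify a ~ b
  unify Int ~ Int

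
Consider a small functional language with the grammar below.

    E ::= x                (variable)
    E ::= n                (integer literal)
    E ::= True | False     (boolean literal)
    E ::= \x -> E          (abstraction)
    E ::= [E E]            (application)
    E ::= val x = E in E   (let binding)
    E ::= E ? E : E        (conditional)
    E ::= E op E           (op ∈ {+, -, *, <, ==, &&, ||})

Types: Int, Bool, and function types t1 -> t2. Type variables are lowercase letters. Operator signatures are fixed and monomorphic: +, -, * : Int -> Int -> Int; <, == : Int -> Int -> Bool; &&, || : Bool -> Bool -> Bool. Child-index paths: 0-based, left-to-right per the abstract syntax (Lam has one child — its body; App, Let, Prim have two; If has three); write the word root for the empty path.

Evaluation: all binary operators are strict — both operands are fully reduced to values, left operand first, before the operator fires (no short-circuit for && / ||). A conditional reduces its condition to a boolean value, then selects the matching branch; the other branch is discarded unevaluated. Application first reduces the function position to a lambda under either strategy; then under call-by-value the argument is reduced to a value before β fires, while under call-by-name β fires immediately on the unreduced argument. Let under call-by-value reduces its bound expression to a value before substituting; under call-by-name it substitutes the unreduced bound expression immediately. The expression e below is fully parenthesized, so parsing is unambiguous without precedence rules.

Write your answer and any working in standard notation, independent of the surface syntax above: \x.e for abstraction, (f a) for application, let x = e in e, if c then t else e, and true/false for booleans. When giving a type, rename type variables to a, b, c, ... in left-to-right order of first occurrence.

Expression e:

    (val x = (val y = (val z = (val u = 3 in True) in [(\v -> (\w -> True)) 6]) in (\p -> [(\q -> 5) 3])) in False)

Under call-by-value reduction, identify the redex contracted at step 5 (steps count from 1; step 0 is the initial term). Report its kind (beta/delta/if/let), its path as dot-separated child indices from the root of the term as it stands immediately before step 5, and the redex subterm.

Derivation:
step 0: (let x = (let y = (let z = (let u = 3 in true) in ((\v.(\w.true)) 6)) in (\p.((\q.5) 3))) in false)
step 1: [let@0.0.0] (let x = (let y = (let z = true in ((\v.(\w.true)) 6)) in (\p.((\q.5) 3))) in false)
step 2: [let@0.0] (let x = (let y = ((\v.(\w.true)) 6) in (\p.((\q.5) 3))) in false)
step 3: [beta@0.0] (let x = (let y = (\w.true) in (\p.((\q.5) 3))) in false)
step 4: [let@0] (let x = (\p.((\q.5) 3)) in false)
step 5: [let@root] false

Answer: let at root : (let x = (\p.((\q.5) 3)) in false)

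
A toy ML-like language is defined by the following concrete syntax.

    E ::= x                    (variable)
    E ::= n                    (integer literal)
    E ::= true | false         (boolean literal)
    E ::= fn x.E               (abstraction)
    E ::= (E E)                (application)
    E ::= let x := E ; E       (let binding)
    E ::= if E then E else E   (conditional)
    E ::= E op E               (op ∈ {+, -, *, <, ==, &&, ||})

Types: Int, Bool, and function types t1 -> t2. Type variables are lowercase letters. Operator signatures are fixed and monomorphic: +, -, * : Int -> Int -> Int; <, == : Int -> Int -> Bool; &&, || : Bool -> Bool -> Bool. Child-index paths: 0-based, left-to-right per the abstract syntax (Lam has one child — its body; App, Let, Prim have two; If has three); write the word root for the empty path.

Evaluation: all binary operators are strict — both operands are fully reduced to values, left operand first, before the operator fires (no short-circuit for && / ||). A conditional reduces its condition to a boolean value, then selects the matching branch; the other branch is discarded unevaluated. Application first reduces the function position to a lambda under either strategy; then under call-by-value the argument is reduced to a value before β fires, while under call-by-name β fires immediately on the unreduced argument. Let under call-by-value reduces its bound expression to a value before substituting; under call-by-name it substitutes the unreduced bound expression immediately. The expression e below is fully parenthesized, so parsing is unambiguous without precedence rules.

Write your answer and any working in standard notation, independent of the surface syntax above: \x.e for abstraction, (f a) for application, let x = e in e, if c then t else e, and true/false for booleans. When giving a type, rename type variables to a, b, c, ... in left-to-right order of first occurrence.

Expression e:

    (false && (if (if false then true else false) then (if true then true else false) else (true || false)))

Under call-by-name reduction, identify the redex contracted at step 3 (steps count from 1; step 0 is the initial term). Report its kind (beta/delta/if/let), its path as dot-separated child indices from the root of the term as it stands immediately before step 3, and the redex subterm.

Derivation:
step 0: (false && (if (if false then true else false) then (if true then true else false) else (true || false)))
step 1: [if@1.0] (false && (if false then (if true then true else false) else (true || false)))
step 2: [if@1] (false && (true || false))
step 3: [delta@1] (false && true)

Answer: delta at 1 : (true || false)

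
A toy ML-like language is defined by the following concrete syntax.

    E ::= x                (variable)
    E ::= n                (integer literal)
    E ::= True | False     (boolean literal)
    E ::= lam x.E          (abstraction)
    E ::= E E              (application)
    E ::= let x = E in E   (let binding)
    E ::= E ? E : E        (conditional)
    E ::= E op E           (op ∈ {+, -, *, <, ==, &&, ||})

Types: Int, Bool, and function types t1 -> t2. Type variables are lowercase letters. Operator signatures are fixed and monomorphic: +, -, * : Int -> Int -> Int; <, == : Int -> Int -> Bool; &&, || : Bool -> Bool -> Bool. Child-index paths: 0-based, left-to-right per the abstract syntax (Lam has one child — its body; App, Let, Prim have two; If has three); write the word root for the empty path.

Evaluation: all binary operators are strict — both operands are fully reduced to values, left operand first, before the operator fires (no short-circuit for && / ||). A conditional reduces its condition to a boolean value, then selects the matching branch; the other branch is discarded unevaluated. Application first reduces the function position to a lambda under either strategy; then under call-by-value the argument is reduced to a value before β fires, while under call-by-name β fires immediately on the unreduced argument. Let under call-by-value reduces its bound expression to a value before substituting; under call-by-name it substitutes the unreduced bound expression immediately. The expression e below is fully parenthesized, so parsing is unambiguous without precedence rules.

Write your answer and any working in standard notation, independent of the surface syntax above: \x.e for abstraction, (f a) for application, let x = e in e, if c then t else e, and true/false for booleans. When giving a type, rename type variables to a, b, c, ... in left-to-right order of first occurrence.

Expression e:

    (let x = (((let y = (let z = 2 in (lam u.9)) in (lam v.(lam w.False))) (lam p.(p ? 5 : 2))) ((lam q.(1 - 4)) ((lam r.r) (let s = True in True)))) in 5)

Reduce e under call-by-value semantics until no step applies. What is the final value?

Trace:
step 0: (let x = (((let y = (let z = 2 in (\u.9)) in (\v.(\w.false))) (\p.(if p then 5 else 2))) ((\q.(1 - 4)) ((\r.r) (let s = true in true)))) in 5)
step 1: [let@0.0.0.0] (let x = (((let y = (\u.9) in (\v.(\w.false))) (\p.(if p then 5 else 2))) ((\q.(1 - 4)) ((\r.r) (let s = true in true)))) in 5)
step 2: [let@0.0.0] (let x = (((\v.(\w.false)) (\p.(if p then 5 else 2))) ((\q.(1 - 4)) ((\r.r) (let s = true in true)))) in 5)
step 3: [beta@0.0] (let x = ((\w.false) ((\q.(1 - 4)) ((\r.r) (let s = true in true)))) in 5)
step 4: [let@0.1.1.1] (let x = ((\w.false) ((\q.(1 - 4)) ((\r.r) true))) in 5)
step 5: [beta@0.1.1] (let x = ((\w.false) ((\q.(1 - 4)) true)) in 5)
step 6: [beta@0.1] (let x = ((\w.false) (1 - 4)) in 5)
step 7: [delta@0.1] (let x = ((\w.false) -3) in 5)
step 8: [beta@0] (let x = false in 5)
step 9: [let@root] 5

Answer: 5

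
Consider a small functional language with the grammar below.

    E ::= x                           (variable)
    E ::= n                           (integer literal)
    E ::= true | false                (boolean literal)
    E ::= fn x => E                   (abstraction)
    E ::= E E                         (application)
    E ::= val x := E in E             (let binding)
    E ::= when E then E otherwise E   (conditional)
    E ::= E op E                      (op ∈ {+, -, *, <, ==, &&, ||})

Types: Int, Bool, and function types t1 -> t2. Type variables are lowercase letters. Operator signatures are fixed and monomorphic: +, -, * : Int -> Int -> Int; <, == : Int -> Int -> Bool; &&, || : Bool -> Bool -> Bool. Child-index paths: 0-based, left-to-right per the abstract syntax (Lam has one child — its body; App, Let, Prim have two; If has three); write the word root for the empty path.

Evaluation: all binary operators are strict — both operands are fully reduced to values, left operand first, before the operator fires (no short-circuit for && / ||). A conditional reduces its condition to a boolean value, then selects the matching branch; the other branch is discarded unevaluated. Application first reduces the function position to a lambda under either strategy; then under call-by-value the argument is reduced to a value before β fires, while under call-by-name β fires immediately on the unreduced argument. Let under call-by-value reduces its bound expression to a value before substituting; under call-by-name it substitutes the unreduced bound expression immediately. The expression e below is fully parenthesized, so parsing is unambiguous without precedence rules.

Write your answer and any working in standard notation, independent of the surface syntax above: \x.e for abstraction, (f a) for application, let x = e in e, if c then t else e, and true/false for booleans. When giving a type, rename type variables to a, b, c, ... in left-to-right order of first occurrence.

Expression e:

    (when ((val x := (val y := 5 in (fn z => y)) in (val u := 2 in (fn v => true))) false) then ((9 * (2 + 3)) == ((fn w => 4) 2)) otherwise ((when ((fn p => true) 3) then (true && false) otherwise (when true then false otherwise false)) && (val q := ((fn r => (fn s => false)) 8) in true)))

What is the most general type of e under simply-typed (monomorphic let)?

Answer: Bool

Derivation:
let y : Int
y : Int
\z._ : a -> Int
let x : a -> Int
let u : Int
\v._ : b -> Bool
  unify b -> Bool ~ Bool -> c
  unify b ~ Bool
  unify Bool ~ c
_ _ : Bool
  unify Bool ~ Bool
  unify Int ~ Int
  unify Int ~ Int
  unify Int ~ Int
  unify Int ~ Int
  unify Int ~ Int
\w._ : d -> Int
  unify d -> Int ~ Int -> e
  unify d ~ Int
  unify Int ~ e
_ _ : Int
  unify Int ~ Int
\p._ : f -> Bool
  unify f -> Bool ~ Int -> g
  unify f ~ Int
  unify Bool ~ g
_ _ : Bool
  unify Bool ~ Bool
  unify Bool ~ Bool
  unify Bool ~ Bool
  unify Bool ~ Bool
  unify Bool ~ Bool
  unify Bool ~ Bool
  unify Bool ~ Bool
\s._ : i -> Bool
\r._ : h -> i -> Bool
  unify h -> i -> Bool ~ Int -> j
  unify h ~ Int
  unify i -> Bool ~ j
_ _ : i -> Bool
let q : i -> Bool
  unify Bool ~ Bool
  unify Bool ~ Bool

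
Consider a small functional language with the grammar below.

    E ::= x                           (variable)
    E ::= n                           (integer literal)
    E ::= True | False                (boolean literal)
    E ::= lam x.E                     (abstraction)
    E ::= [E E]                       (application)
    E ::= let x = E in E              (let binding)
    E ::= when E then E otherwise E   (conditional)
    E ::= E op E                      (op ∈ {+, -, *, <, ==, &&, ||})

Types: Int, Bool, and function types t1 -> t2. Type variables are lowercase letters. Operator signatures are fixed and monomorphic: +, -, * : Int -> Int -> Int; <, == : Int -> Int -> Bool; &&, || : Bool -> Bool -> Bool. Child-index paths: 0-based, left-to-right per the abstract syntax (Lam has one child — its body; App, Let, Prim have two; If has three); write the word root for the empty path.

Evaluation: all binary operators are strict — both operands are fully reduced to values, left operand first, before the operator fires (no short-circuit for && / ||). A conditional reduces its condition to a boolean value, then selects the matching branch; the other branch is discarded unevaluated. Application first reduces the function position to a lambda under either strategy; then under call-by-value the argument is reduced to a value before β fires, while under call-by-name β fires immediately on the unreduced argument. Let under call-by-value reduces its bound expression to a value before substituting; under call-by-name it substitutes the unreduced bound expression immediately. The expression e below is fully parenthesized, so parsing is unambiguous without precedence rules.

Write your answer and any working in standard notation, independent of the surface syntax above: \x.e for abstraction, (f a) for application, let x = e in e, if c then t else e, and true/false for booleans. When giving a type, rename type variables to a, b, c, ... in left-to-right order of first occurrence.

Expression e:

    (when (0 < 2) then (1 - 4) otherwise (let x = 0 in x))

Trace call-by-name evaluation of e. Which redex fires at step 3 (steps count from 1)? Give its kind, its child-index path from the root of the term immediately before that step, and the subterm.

Answer: delta at root : (1 - 4)

Trace:
step 0: (if (0 < 2) then (1 - 4) else (let x = 0 in x))
step 1: [delta@0] (if true then (1 - 4) else (let x = 0 in x))
step 2: [if@root] (1 - 4)
step 3: [delta@root] -3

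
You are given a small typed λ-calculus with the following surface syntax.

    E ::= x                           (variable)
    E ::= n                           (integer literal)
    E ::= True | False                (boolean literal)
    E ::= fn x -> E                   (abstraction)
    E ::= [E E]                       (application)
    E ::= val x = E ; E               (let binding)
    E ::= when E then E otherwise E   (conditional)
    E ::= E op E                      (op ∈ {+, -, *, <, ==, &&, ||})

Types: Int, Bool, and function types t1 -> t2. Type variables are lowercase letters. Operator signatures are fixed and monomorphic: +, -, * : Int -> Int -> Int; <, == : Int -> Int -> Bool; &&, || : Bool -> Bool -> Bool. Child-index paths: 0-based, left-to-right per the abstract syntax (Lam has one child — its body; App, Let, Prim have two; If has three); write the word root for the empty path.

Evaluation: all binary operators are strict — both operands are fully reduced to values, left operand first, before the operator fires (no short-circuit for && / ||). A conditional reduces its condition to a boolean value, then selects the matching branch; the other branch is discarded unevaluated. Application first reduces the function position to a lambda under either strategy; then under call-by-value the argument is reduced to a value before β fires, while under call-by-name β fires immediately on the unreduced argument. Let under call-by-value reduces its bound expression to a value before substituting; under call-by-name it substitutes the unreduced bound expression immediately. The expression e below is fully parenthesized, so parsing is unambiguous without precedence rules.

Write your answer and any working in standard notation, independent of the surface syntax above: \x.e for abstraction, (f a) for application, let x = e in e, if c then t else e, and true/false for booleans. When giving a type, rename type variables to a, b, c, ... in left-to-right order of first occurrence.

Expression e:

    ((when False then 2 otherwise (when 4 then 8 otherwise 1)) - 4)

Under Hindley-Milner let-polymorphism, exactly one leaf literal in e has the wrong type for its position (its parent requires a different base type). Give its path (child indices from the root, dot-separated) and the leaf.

Derivation:
  unify Bool ~ Bool
  unify Int ~ Bool
  FAIL: mismatch Int ~ Bool

Answer: 0.2.0 : 4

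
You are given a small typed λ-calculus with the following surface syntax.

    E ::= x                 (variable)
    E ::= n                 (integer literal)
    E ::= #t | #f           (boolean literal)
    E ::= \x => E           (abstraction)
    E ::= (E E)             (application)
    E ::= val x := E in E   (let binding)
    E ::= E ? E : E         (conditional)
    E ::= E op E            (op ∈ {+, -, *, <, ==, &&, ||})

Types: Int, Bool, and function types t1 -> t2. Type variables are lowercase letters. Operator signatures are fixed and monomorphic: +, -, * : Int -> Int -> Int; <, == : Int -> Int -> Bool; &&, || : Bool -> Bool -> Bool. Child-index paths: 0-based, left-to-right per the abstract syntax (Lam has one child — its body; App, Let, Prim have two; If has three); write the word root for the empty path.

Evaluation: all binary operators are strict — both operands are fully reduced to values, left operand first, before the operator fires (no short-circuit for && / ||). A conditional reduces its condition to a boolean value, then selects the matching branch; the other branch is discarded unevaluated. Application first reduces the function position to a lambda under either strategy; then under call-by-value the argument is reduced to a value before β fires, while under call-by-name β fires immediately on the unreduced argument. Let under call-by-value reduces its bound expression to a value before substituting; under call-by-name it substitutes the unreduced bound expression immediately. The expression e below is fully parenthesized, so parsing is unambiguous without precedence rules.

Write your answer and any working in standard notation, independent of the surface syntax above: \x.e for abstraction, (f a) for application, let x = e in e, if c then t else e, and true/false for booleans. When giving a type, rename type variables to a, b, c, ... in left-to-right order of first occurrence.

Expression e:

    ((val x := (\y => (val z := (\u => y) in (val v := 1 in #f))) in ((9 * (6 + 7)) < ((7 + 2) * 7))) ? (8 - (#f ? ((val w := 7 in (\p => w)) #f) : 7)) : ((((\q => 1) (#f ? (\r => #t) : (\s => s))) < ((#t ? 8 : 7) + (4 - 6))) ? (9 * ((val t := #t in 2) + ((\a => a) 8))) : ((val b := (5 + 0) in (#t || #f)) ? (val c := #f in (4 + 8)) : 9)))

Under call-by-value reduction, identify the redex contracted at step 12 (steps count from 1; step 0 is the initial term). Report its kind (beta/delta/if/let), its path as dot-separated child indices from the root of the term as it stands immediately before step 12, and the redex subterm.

Answer: delta at 0.1 : (8 + -2)

Derivation:
step 0: (if (let x = (\y.(let z = (\u.y) in (let v = 1 in false))) in ((9 * (6 + 7)) < ((7 + 2) * 7))) then (8 - (if false then ((let w = 7 in (\p.w)) false) else 7)) else (if (((\q.1) (if false then (\r.true) else (\s.s))) < ((if true then 8 else 7) + (4 - 6))) then (9 * ((let t = true in 2) + ((\a.a) 8))) else (if (let b = (5 + 0) in (true || false)) then (let c = false in (4 + 8)) else 9)))
step 1: [let@0] (if ((9 * (6 + 7)) < ((7 + 2) * 7)) then (8 - (if false then ((let w = 7 in (\p.w)) false) else 7)) else (if (((\q.1) (if false then (\r.true) else (\s.s))) < ((if true then 8 else 7) + (4 - 6))) then (9 * ((let t = true in 2) + ((\a.a) 8))) else (if (let b = (5 + 0) in (true || false)) then (let c = false in (4 + 8)) else 9)))
step 2: [delta@0.0.1] (if ((9 * 13) < ((7 + 2) * 7)) then (8 - (if false then ((let w = 7 in (\p.w)) false) else 7)) else (if (((\q.1) (if false then (\r.true) else (\s.s))) < ((if true then 8 else 7) + (4 - 6))) then (9 * ((let t = true in 2) + ((\a.a) 8))) else (if (let b = (5 + 0) in (true || false)) then (let c = false in (4 + 8)) else 9)))
step 3: [delta@0.0] (if (117 < ((7 + 2) * 7)) then (8 - (if false then ((let w = 7 in (\p.w)) false) else 7)) else (if (((\q.1) (if false then (\r.true) else (\s.s))) < ((if true then 8 else 7) + (4 - 6))) then (9 * ((let t = true in 2) + ((\a.a) 8))) else (if (let b = (5 + 0) in (true || false)) then (let c = false in (4 + 8)) else 9)))
step 4: [delta@0.1.0] (if (117 < (9 * 7)) then (8 - (if false then ((let w = 7 in (\p.w)) false) else 7)) else (if (((\q.1) (if false then (\r.true) else (\s.s))) < ((if true then 8 else 7) + (4 - 6))) then (9 * ((let t = true in 2) + ((\a.a) 8))) else (if (let b = (5 + 0) in (true || false)) then (let c = false in (4 + 8)) else 9)))
step 5: [delta@0.1] (if (117 < 63) then (8 - (if false then ((let w = 7 in (\p.w)) false) else 7)) else (if (((\q.1) (if false then (\r.true) else (\s.s))) < ((if true then 8 else 7) + (4 - 6))) then (9 * ((let t = true in 2) + ((\a.a) 8))) else (if (let b = (5 + 0) in (true || false)) then (let c = false in (4 + 8)) else 9)))
step 6: [delta@0] (if false then (8 - (if false then ((let w = 7 in (\p.w)) false) else 7)) else (if (((\q.1) (if false then (\r.true) else (\s.s))) < ((if true then 8 else 7) + (4 - 6))) then (9 * ((let t = true in 2) + ((\a.a) 8))) else (if (let b = (5 + 0) in (true || false)) then (let c = false in (4 + 8)) else 9)))
step 7: [if@root] (if (((\q.1) (if false then (\r.true) else (\s.s))) < ((if true then 8 else 7) + (4 - 6))) then (9 * ((let t = true in 2) + ((\a.a) 8))) else (if (let b = (5 + 0) in (true || false)) then (let c = false in (4 + 8)) else 9))
step 8: [if@0.0.1] (if (((\q.1) (\s.s)) < ((if true then 8 else 7) + (4 - 6))) then (9 * ((let t = true in 2) + ((\a.a) 8))) else (if (let b = (5 + 0) in (true || false)) then (let c = false in (4 + 8)) else 9))
step 9: [beta@0.0] (if (1 < ((if true then 8 else 7) + (4 - 6))) then (9 * ((let t = true in 2) + ((\a.a) 8))) else (if (let b = (5 + 0) in (true || false)) then (let c = false in (4 + 8)) else 9))
step 10: [if@0.1.0] (if (1 < (8 + (4 - 6))) then (9 * ((let t = true in 2) + ((\a.a) 8))) else (if (let b = (5 + 0) in (true || false)) then (let c = false in (4 + 8)) else 9))
step 11: [delta@0.1.1] (if (1 < (8 + -2)) then (9 * ((let t = true in 2) + ((\a.a) 8))) else (if (let b = (5 + 0) in (true || false)) then (let c = false in (4 + 8)) else 9))
step 12: [delta@0.1] (if (1 < 6) then (9 * ((let t = true in 2) + ((\a.a) 8))) else (if (let b = (5 + 0) in (true || false)) then (let c = false in (4 + 8)) else 9))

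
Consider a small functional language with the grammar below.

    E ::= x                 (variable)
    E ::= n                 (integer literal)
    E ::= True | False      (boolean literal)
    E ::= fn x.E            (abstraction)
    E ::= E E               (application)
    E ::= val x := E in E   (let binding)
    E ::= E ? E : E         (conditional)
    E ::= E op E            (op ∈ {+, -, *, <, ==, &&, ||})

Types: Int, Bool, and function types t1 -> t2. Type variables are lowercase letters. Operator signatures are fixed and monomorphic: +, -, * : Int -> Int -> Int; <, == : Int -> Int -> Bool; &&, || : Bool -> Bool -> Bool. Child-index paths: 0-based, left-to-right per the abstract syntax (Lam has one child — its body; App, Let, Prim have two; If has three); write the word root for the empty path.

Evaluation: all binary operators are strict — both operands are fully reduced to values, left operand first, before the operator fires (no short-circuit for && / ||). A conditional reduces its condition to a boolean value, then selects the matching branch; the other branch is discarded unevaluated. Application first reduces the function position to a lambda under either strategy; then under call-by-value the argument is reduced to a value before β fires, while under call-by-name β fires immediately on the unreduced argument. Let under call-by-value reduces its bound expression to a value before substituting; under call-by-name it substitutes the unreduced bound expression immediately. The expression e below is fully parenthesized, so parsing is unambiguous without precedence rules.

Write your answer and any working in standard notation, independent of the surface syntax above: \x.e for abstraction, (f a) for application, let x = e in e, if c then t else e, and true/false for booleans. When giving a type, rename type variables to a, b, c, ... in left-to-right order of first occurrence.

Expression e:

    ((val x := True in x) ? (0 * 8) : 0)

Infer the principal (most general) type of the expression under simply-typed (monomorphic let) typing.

Derivation:
let x : Bool
x : Bool
  unify Bool ~ Bool
  unify Int ~ Int
  unify Int ~ Int
  unify Int ~ Int

Answer: Int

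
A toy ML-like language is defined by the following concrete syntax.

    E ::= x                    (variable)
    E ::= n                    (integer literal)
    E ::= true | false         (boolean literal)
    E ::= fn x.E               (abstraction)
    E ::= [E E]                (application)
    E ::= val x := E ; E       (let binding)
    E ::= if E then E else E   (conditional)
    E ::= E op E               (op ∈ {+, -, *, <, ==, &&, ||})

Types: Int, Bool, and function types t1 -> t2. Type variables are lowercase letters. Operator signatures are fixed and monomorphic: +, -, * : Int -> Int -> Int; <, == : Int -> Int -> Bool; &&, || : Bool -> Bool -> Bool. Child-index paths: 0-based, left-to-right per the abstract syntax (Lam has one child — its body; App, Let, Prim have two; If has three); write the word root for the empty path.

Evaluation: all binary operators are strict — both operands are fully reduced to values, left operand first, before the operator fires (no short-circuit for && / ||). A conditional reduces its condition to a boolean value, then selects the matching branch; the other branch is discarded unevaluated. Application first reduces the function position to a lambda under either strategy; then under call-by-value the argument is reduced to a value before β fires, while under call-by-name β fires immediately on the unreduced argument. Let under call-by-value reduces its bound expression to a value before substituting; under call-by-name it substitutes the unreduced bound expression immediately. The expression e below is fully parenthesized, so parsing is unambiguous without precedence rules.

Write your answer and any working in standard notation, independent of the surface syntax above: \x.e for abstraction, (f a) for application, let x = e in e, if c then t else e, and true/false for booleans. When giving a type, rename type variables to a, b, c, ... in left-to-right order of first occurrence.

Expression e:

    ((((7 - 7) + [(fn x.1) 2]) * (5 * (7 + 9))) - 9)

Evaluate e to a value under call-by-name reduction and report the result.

Working:
step 0: ((((7 - 7) + ((\x.1) 2)) * (5 * (7 + 9))) - 9)
step 1: [delta@0.0.0] (((0 + ((\x.1) 2)) * (5 * (7 + 9))) - 9)
step 2: [beta@0.0.1] (((0 + 1) * (5 * (7 + 9))) - 9)
step 3: [delta@0.0] ((1 * (5 * (7 + 9))) - 9)
step 4: [delta@0.1.1] ((1 * (5 * 16)) - 9)
step 5: [delta@0.1] ((1 * 80) - 9)
step 6: [delta@0] (80 - 9)
step 7: [delta@root] 71

Answer: 71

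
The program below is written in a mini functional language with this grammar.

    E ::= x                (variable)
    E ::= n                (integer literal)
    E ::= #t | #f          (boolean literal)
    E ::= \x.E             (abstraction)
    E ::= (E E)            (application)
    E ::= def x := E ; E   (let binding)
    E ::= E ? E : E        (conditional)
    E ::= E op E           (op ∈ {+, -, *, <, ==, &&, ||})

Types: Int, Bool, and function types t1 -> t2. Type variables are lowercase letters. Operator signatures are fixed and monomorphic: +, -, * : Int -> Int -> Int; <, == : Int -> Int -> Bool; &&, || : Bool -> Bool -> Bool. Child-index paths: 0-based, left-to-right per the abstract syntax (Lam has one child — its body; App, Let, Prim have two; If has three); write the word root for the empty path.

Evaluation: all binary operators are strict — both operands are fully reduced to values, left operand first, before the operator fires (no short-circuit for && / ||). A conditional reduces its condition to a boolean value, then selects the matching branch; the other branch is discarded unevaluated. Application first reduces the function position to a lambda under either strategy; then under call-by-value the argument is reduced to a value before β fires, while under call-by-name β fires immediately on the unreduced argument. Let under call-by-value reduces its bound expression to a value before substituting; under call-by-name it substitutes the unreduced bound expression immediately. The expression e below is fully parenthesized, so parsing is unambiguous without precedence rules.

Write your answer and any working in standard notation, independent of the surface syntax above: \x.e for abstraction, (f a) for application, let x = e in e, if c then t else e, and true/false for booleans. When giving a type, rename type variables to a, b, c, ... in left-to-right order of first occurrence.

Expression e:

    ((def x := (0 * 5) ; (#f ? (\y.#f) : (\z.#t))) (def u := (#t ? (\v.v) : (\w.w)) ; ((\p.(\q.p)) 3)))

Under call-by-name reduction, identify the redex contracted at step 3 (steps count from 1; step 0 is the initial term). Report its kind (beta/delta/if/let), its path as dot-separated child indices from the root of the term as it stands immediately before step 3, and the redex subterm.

Working:
step 0: ((let x = (0 * 5) in (if false then (\y.false) else (\z.true))) (let u = (if true then (\v.v) else (\w.w)) in ((\p.(\q.p)) 3)))
step 1: [let@0] ((if false then (\y.false) else (\z.true)) (let u = (if true then (\v.v) else (\w.w)) in ((\p.(\q.p)) 3)))
step 2: [if@0] ((\z.true) (let u = (if true then (\v.v) else (\w.w)) in ((\p.(\q.p)) 3)))
step 3: [beta@root] true

Answer: beta at root : ((\z.true) (let u = (if true then (\v.v) else (\w.w)) in ((\p.(\q.p)) 3)))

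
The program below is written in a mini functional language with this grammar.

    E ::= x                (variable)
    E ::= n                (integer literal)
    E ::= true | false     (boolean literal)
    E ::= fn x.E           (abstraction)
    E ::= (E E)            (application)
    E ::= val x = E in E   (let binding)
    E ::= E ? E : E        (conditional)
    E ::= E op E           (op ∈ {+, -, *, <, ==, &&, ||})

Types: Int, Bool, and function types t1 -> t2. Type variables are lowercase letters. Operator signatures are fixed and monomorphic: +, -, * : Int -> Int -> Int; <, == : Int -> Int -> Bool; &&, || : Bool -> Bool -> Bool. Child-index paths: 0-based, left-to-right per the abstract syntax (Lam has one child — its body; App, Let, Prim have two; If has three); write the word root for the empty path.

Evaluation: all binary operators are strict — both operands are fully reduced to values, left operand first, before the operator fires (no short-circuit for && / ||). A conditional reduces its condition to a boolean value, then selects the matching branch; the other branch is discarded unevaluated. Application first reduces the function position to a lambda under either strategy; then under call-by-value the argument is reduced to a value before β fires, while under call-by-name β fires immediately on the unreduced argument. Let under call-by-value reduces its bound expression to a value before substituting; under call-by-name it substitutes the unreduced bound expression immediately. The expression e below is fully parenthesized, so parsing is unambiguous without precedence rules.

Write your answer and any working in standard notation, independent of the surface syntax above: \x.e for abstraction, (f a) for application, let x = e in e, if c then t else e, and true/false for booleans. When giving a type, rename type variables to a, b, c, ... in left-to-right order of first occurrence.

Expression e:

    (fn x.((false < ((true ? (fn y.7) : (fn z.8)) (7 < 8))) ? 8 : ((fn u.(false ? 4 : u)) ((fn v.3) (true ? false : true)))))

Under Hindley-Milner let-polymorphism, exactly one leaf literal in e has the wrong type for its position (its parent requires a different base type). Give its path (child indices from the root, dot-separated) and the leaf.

Answer: 0.0.0 : false

Derivation:
  unify Bool ~ Int
  FAIL: mismatch Bool ~ Int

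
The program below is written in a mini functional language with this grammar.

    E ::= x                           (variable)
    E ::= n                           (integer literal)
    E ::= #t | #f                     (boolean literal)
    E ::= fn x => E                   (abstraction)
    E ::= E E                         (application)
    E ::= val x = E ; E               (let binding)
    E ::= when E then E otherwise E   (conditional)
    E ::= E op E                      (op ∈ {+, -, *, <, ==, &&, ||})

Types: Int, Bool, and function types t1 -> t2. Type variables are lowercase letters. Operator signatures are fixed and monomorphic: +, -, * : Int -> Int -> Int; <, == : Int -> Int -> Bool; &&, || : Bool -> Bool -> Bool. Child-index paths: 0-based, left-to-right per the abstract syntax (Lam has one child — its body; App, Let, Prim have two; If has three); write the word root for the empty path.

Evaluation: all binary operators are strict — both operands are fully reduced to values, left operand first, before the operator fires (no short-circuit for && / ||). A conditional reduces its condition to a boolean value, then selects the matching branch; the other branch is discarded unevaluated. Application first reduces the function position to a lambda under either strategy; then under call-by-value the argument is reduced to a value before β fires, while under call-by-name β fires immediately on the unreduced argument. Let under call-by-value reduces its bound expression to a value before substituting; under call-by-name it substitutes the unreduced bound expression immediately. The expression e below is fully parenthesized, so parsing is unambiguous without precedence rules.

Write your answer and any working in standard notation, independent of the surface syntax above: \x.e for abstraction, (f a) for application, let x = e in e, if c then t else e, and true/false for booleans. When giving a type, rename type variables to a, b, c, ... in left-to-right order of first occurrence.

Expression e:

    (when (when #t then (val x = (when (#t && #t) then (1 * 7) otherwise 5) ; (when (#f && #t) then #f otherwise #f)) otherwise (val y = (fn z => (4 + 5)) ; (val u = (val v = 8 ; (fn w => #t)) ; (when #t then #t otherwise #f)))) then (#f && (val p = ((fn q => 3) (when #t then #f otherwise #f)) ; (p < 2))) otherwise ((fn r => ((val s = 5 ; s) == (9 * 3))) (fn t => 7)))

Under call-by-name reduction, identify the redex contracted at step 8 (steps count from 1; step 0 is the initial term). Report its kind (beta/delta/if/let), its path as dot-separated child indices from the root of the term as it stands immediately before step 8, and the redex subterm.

Trace:
step 0: (if (if true then (let x = (if (true && true) then (1 * 7) else 5) in (if (false && true) then false else false)) else (let y = (\z.(4 + 5)) in (let u = (let v = 8 in (\w.true)) in (if true then true else false)))) then (false && (let p = ((\q.3) (if true then false else false)) in (p < 2))) else ((\r.((let s = 5 in s) == (9 * 3))) (\t.7)))
step 1: [if@0] (if (let x = (if (true && true) then (1 * 7) else 5) in (if (false && true) then false else false)) then (false && (let p = ((\q.3) (if true then false else false)) in (p < 2))) else ((\r.((let s = 5 in s) == (9 * 3))) (\t.7)))
step 2: [let@0] (if (if (false && true) then false else false) then (false && (let p = ((\q.3) (if true then false else false)) in (p < 2))) else ((\r.((let s = 5 in s) == (9 * 3))) (\t.7)))
step 3: [delta@0.0] (if (if false then false else false) then (false && (let p = ((\q.3) (if true then false else false)) in (p < 2))) else ((\r.((let s = 5 in s) == (9 * 3))) (\t.7)))
step 4: [if@0] (if false then (false && (let p = ((\q.3) (if true then false else false)) in (p < 2))) else ((\r.((let s = 5 in s) == (9 * 3))) (\t.7)))
step 5: [if@root] ((\r.((let s = 5 in s) == (9 * 3))) (\t.7))
step 6: [beta@root] ((let s = 5 in s) == (9 * 3))
step 7: [let@0] (5 == (9 * 3))
step 8: [delta@1] (5 == 27)

Answer: delta at 1 : (9 * 3)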